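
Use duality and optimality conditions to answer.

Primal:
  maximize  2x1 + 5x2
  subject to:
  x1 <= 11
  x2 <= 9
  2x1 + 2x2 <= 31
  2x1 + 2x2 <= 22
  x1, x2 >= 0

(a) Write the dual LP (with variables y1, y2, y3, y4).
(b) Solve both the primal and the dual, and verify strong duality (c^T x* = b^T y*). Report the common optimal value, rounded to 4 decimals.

The standard primal-dual pair for 'max c^T x s.t. A x <= b, x >= 0' is:
  Dual:  min b^T y  s.t.  A^T y >= c,  y >= 0.

So the dual LP is:
  minimize  11y1 + 9y2 + 31y3 + 22y4
  subject to:
    y1 + 2y3 + 2y4 >= 2
    y2 + 2y3 + 2y4 >= 5
    y1, y2, y3, y4 >= 0

Solving the primal: x* = (2, 9).
  primal value c^T x* = 49.
Solving the dual: y* = (0, 3, 0, 1).
  dual value b^T y* = 49.
Strong duality: c^T x* = b^T y*. Confirmed.

49


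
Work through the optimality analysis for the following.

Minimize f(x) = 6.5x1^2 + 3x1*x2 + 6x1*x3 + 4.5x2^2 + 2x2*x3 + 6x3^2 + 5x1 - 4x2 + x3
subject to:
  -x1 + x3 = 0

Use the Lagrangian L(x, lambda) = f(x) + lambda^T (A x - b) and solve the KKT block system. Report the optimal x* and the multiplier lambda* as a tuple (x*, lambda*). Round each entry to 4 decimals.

Form the Lagrangian:
  L(x, lambda) = (1/2) x^T Q x + c^T x + lambda^T (A x - b)
Stationarity (grad_x L = 0): Q x + c + A^T lambda = 0.
Primal feasibility: A x = b.

This gives the KKT block system:
  [ Q   A^T ] [ x     ]   [-c ]
  [ A    0  ] [ lambda ] = [ b ]

Solving the linear system:
  x*      = (-0.2403, 0.5779, -0.2403)
  lambda* = (2.1688)
  f(x*)   = -1.8766

x* = (-0.2403, 0.5779, -0.2403), lambda* = (2.1688)


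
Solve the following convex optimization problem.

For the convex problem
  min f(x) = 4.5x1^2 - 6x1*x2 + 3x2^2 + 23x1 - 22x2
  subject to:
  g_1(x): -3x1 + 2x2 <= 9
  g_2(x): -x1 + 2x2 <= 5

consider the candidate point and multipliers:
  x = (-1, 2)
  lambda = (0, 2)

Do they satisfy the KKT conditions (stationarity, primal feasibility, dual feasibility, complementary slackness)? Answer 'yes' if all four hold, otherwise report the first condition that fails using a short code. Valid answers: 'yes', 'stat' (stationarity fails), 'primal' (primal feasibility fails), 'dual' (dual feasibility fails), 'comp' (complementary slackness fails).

Gradient of f: grad f(x) = Q x + c = (2, -4)
Constraint values g_i(x) = a_i^T x - b_i:
  g_1((-1, 2)) = -2
  g_2((-1, 2)) = 0
Stationarity residual: grad f(x) + sum_i lambda_i a_i = (0, 0)
  -> stationarity OK
Primal feasibility (all g_i <= 0): OK
Dual feasibility (all lambda_i >= 0): OK
Complementary slackness (lambda_i * g_i(x) = 0 for all i): OK

Verdict: yes, KKT holds.

yes


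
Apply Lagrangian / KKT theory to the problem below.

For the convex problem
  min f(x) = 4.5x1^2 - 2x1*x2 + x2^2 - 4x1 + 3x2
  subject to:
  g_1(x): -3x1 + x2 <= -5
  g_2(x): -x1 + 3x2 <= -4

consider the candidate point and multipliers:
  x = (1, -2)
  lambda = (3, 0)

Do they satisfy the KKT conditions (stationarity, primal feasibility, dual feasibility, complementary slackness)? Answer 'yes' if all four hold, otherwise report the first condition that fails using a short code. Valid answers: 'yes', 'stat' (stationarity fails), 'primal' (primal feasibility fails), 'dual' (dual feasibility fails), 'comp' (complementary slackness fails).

Gradient of f: grad f(x) = Q x + c = (9, -3)
Constraint values g_i(x) = a_i^T x - b_i:
  g_1((1, -2)) = 0
  g_2((1, -2)) = -3
Stationarity residual: grad f(x) + sum_i lambda_i a_i = (0, 0)
  -> stationarity OK
Primal feasibility (all g_i <= 0): OK
Dual feasibility (all lambda_i >= 0): OK
Complementary slackness (lambda_i * g_i(x) = 0 for all i): OK

Verdict: yes, KKT holds.

yes


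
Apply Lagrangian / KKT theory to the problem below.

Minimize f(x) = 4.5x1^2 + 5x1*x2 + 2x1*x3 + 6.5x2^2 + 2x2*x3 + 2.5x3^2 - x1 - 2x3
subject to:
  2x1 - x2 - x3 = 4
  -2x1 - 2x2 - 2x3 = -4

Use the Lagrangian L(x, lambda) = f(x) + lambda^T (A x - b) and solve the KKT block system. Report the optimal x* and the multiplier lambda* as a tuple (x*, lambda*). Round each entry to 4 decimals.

Form the Lagrangian:
  L(x, lambda) = (1/2) x^T Q x + c^T x + lambda^T (A x - b)
Stationarity (grad_x L = 0): Q x + c + A^T lambda = 0.
Primal feasibility: A x = b.

This gives the KKT block system:
  [ Q   A^T ] [ x     ]   [-c ]
  [ A    0  ] [ lambda ] = [ b ]

Solving the linear system:
  x*      = (2, -0.5714, 0.5714)
  lambda* = (-3.8571, 3.7857)
  f(x*)   = 13.7143

x* = (2, -0.5714, 0.5714), lambda* = (-3.8571, 3.7857)


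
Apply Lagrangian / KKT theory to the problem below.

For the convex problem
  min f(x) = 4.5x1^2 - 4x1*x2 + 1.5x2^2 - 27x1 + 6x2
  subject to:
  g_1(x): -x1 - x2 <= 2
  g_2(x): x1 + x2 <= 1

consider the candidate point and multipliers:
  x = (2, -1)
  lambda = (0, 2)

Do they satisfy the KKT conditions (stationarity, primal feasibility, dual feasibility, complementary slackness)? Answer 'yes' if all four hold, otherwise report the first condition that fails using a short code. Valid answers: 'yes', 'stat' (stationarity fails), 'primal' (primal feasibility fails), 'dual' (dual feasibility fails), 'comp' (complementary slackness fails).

Gradient of f: grad f(x) = Q x + c = (-5, -5)
Constraint values g_i(x) = a_i^T x - b_i:
  g_1((2, -1)) = -3
  g_2((2, -1)) = 0
Stationarity residual: grad f(x) + sum_i lambda_i a_i = (-3, -3)
  -> stationarity FAILS
Primal feasibility (all g_i <= 0): OK
Dual feasibility (all lambda_i >= 0): OK
Complementary slackness (lambda_i * g_i(x) = 0 for all i): OK

Verdict: the first failing condition is stationarity -> stat.

stat


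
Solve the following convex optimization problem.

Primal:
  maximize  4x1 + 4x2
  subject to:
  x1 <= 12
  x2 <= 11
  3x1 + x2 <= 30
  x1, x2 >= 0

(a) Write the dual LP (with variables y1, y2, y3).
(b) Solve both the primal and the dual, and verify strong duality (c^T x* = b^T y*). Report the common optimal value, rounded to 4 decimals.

The standard primal-dual pair for 'max c^T x s.t. A x <= b, x >= 0' is:
  Dual:  min b^T y  s.t.  A^T y >= c,  y >= 0.

So the dual LP is:
  minimize  12y1 + 11y2 + 30y3
  subject to:
    y1 + 3y3 >= 4
    y2 + y3 >= 4
    y1, y2, y3 >= 0

Solving the primal: x* = (6.3333, 11).
  primal value c^T x* = 69.3333.
Solving the dual: y* = (0, 2.6667, 1.3333).
  dual value b^T y* = 69.3333.
Strong duality: c^T x* = b^T y*. Confirmed.

69.3333


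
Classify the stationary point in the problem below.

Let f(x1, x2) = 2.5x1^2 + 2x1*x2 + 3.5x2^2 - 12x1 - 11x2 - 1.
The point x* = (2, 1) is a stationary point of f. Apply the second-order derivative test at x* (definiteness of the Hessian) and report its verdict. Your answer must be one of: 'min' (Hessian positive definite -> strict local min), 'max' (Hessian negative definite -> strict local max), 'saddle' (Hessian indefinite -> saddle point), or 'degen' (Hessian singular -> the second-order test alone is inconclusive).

Compute the Hessian H = grad^2 f:
  H = [[5, 2], [2, 7]]
Verify stationarity: grad f(x*) = H x* + g = (0, 0).
Eigenvalues of H: 3.7639, 8.2361.
Both eigenvalues > 0, so H is positive definite -> x* is a strict local min.

min


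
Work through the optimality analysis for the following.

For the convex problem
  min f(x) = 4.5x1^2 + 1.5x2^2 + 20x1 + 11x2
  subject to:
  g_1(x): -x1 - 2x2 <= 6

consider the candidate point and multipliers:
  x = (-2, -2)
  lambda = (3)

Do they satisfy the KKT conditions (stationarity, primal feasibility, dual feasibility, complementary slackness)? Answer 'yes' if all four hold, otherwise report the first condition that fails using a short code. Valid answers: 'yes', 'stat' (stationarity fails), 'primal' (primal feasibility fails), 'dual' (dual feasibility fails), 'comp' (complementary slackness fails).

Gradient of f: grad f(x) = Q x + c = (2, 5)
Constraint values g_i(x) = a_i^T x - b_i:
  g_1((-2, -2)) = 0
Stationarity residual: grad f(x) + sum_i lambda_i a_i = (-1, -1)
  -> stationarity FAILS
Primal feasibility (all g_i <= 0): OK
Dual feasibility (all lambda_i >= 0): OK
Complementary slackness (lambda_i * g_i(x) = 0 for all i): OK

Verdict: the first failing condition is stationarity -> stat.

stat


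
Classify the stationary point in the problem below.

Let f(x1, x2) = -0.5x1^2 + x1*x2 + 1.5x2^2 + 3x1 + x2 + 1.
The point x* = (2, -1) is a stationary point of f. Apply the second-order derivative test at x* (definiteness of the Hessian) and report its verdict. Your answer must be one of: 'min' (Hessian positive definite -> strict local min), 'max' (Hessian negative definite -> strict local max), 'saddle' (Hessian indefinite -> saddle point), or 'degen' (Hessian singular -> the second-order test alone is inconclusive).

Compute the Hessian H = grad^2 f:
  H = [[-1, 1], [1, 3]]
Verify stationarity: grad f(x*) = H x* + g = (0, 0).
Eigenvalues of H: -1.2361, 3.2361.
Eigenvalues have mixed signs, so H is indefinite -> x* is a saddle point.

saddle


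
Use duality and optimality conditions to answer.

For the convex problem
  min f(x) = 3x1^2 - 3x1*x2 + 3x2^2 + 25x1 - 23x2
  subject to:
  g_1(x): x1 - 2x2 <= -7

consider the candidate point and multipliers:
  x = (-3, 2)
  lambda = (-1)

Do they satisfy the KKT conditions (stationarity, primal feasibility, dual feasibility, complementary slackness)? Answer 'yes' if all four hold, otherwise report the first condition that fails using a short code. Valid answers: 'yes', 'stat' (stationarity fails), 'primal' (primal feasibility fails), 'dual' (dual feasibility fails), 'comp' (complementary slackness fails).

Gradient of f: grad f(x) = Q x + c = (1, -2)
Constraint values g_i(x) = a_i^T x - b_i:
  g_1((-3, 2)) = 0
Stationarity residual: grad f(x) + sum_i lambda_i a_i = (0, 0)
  -> stationarity OK
Primal feasibility (all g_i <= 0): OK
Dual feasibility (all lambda_i >= 0): FAILS
Complementary slackness (lambda_i * g_i(x) = 0 for all i): OK

Verdict: the first failing condition is dual_feasibility -> dual.

dual


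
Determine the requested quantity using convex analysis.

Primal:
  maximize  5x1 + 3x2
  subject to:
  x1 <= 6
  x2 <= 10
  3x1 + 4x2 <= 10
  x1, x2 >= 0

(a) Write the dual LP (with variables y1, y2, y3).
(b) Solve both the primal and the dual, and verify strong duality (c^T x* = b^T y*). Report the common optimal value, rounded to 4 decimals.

The standard primal-dual pair for 'max c^T x s.t. A x <= b, x >= 0' is:
  Dual:  min b^T y  s.t.  A^T y >= c,  y >= 0.

So the dual LP is:
  minimize  6y1 + 10y2 + 10y3
  subject to:
    y1 + 3y3 >= 5
    y2 + 4y3 >= 3
    y1, y2, y3 >= 0

Solving the primal: x* = (3.3333, 0).
  primal value c^T x* = 16.6667.
Solving the dual: y* = (0, 0, 1.6667).
  dual value b^T y* = 16.6667.
Strong duality: c^T x* = b^T y*. Confirmed.

16.6667


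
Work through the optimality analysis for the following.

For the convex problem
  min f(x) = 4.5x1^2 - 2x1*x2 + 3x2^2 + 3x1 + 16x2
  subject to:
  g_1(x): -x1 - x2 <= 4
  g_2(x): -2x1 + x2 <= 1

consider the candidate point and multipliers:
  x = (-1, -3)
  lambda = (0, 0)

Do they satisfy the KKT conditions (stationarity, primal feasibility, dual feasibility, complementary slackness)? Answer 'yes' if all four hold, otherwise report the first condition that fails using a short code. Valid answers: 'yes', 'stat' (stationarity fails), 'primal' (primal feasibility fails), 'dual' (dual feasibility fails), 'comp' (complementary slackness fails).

Gradient of f: grad f(x) = Q x + c = (0, 0)
Constraint values g_i(x) = a_i^T x - b_i:
  g_1((-1, -3)) = 0
  g_2((-1, -3)) = -2
Stationarity residual: grad f(x) + sum_i lambda_i a_i = (0, 0)
  -> stationarity OK
Primal feasibility (all g_i <= 0): OK
Dual feasibility (all lambda_i >= 0): OK
Complementary slackness (lambda_i * g_i(x) = 0 for all i): OK

Verdict: yes, KKT holds.

yes


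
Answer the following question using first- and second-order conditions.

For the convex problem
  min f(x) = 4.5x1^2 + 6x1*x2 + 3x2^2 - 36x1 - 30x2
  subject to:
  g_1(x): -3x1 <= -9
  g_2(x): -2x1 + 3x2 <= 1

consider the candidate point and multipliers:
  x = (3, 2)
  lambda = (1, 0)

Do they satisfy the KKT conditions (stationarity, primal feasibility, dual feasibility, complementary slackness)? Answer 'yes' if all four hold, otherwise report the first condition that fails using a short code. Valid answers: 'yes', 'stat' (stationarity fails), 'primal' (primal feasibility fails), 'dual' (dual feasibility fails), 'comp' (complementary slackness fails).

Gradient of f: grad f(x) = Q x + c = (3, 0)
Constraint values g_i(x) = a_i^T x - b_i:
  g_1((3, 2)) = 0
  g_2((3, 2)) = -1
Stationarity residual: grad f(x) + sum_i lambda_i a_i = (0, 0)
  -> stationarity OK
Primal feasibility (all g_i <= 0): OK
Dual feasibility (all lambda_i >= 0): OK
Complementary slackness (lambda_i * g_i(x) = 0 for all i): OK

Verdict: yes, KKT holds.

yes


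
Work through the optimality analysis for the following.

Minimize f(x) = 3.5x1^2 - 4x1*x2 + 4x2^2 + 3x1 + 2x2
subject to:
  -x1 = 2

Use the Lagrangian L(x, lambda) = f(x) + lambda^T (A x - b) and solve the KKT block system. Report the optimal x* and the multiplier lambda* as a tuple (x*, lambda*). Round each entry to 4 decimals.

Form the Lagrangian:
  L(x, lambda) = (1/2) x^T Q x + c^T x + lambda^T (A x - b)
Stationarity (grad_x L = 0): Q x + c + A^T lambda = 0.
Primal feasibility: A x = b.

This gives the KKT block system:
  [ Q   A^T ] [ x     ]   [-c ]
  [ A    0  ] [ lambda ] = [ b ]

Solving the linear system:
  x*      = (-2, -1.25)
  lambda* = (-6)
  f(x*)   = 1.75

x* = (-2, -1.25), lambda* = (-6)


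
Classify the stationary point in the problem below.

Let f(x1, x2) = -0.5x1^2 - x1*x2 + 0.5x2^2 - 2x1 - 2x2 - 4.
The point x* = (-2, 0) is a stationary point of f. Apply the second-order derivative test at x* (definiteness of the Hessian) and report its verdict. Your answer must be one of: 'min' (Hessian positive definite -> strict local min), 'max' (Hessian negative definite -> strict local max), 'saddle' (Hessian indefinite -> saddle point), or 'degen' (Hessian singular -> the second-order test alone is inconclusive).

Compute the Hessian H = grad^2 f:
  H = [[-1, -1], [-1, 1]]
Verify stationarity: grad f(x*) = H x* + g = (0, 0).
Eigenvalues of H: -1.4142, 1.4142.
Eigenvalues have mixed signs, so H is indefinite -> x* is a saddle point.

saddle


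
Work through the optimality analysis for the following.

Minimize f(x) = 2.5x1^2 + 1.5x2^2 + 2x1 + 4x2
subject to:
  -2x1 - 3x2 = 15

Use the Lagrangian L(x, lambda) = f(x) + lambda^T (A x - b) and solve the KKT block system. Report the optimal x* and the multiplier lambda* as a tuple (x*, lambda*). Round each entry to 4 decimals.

Form the Lagrangian:
  L(x, lambda) = (1/2) x^T Q x + c^T x + lambda^T (A x - b)
Stationarity (grad_x L = 0): Q x + c + A^T lambda = 0.
Primal feasibility: A x = b.

This gives the KKT block system:
  [ Q   A^T ] [ x     ]   [-c ]
  [ A    0  ] [ lambda ] = [ b ]

Solving the linear system:
  x*      = (-1.4737, -4.0175)
  lambda* = (-2.6842)
  f(x*)   = 10.6228

x* = (-1.4737, -4.0175), lambda* = (-2.6842)


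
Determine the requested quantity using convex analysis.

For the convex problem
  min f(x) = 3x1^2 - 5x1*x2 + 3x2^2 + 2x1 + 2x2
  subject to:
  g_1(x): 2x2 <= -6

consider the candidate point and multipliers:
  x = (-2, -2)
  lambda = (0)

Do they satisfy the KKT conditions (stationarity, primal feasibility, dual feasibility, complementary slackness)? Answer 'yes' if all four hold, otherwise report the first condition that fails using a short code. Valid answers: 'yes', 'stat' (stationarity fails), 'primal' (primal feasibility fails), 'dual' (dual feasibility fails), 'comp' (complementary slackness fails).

Gradient of f: grad f(x) = Q x + c = (0, 0)
Constraint values g_i(x) = a_i^T x - b_i:
  g_1((-2, -2)) = 2
Stationarity residual: grad f(x) + sum_i lambda_i a_i = (0, 0)
  -> stationarity OK
Primal feasibility (all g_i <= 0): FAILS
Dual feasibility (all lambda_i >= 0): OK
Complementary slackness (lambda_i * g_i(x) = 0 for all i): OK

Verdict: the first failing condition is primal_feasibility -> primal.

primal


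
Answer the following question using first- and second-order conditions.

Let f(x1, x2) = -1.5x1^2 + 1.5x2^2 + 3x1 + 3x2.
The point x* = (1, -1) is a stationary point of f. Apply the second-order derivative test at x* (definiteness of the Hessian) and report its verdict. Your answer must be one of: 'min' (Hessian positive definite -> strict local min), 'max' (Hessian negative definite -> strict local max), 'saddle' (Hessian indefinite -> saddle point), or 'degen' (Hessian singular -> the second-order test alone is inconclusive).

Compute the Hessian H = grad^2 f:
  H = [[-3, 0], [0, 3]]
Verify stationarity: grad f(x*) = H x* + g = (0, 0).
Eigenvalues of H: -3, 3.
Eigenvalues have mixed signs, so H is indefinite -> x* is a saddle point.

saddle


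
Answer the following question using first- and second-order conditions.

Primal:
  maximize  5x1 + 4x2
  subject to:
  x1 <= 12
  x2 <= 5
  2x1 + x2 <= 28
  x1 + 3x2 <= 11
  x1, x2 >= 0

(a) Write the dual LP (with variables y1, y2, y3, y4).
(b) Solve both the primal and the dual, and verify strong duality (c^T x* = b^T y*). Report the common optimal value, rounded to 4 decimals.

The standard primal-dual pair for 'max c^T x s.t. A x <= b, x >= 0' is:
  Dual:  min b^T y  s.t.  A^T y >= c,  y >= 0.

So the dual LP is:
  minimize  12y1 + 5y2 + 28y3 + 11y4
  subject to:
    y1 + 2y3 + y4 >= 5
    y2 + y3 + 3y4 >= 4
    y1, y2, y3, y4 >= 0

Solving the primal: x* = (11, 0).
  primal value c^T x* = 55.
Solving the dual: y* = (0, 0, 0, 5).
  dual value b^T y* = 55.
Strong duality: c^T x* = b^T y*. Confirmed.

55


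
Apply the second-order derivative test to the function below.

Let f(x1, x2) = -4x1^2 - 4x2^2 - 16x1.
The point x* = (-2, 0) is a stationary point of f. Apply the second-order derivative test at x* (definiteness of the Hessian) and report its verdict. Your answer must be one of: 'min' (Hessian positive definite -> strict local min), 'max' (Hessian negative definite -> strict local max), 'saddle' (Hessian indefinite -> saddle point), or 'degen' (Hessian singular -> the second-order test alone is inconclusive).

Compute the Hessian H = grad^2 f:
  H = [[-8, 0], [0, -8]]
Verify stationarity: grad f(x*) = H x* + g = (0, 0).
Eigenvalues of H: -8, -8.
Both eigenvalues < 0, so H is negative definite -> x* is a strict local max.

max


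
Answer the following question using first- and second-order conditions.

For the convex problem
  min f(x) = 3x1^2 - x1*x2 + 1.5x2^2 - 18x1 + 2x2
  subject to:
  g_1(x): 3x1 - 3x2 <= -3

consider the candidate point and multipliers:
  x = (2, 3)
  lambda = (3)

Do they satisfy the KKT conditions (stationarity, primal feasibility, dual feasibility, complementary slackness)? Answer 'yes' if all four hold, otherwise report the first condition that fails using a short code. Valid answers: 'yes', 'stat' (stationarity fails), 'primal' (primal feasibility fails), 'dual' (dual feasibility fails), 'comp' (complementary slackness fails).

Gradient of f: grad f(x) = Q x + c = (-9, 9)
Constraint values g_i(x) = a_i^T x - b_i:
  g_1((2, 3)) = 0
Stationarity residual: grad f(x) + sum_i lambda_i a_i = (0, 0)
  -> stationarity OK
Primal feasibility (all g_i <= 0): OK
Dual feasibility (all lambda_i >= 0): OK
Complementary slackness (lambda_i * g_i(x) = 0 for all i): OK

Verdict: yes, KKT holds.

yes


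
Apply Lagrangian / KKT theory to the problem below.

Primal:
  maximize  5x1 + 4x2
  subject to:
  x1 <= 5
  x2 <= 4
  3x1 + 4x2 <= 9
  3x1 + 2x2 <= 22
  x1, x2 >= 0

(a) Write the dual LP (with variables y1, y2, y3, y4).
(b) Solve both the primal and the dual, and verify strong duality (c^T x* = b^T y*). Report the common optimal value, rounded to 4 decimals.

The standard primal-dual pair for 'max c^T x s.t. A x <= b, x >= 0' is:
  Dual:  min b^T y  s.t.  A^T y >= c,  y >= 0.

So the dual LP is:
  minimize  5y1 + 4y2 + 9y3 + 22y4
  subject to:
    y1 + 3y3 + 3y4 >= 5
    y2 + 4y3 + 2y4 >= 4
    y1, y2, y3, y4 >= 0

Solving the primal: x* = (3, 0).
  primal value c^T x* = 15.
Solving the dual: y* = (0, 0, 1.6667, 0).
  dual value b^T y* = 15.
Strong duality: c^T x* = b^T y*. Confirmed.

15


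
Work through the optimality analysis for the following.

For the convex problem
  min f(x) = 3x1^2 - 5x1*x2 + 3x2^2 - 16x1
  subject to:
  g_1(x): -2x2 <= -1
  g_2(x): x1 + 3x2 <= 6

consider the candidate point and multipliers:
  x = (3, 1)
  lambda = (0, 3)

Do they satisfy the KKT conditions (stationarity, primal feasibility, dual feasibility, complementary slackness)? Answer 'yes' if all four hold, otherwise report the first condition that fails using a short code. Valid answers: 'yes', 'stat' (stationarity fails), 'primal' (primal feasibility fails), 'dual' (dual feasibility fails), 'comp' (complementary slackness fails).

Gradient of f: grad f(x) = Q x + c = (-3, -9)
Constraint values g_i(x) = a_i^T x - b_i:
  g_1((3, 1)) = -1
  g_2((3, 1)) = 0
Stationarity residual: grad f(x) + sum_i lambda_i a_i = (0, 0)
  -> stationarity OK
Primal feasibility (all g_i <= 0): OK
Dual feasibility (all lambda_i >= 0): OK
Complementary slackness (lambda_i * g_i(x) = 0 for all i): OK

Verdict: yes, KKT holds.

yes


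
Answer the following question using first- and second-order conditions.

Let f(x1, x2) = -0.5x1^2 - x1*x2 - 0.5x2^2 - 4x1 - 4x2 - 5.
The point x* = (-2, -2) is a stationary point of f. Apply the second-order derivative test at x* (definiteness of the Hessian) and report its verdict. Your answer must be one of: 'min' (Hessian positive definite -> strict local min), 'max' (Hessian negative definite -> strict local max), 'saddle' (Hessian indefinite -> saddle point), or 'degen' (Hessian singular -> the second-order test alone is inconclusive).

Compute the Hessian H = grad^2 f:
  H = [[-1, -1], [-1, -1]]
Verify stationarity: grad f(x*) = H x* + g = (0, 0).
Eigenvalues of H: -2, 0.
H has a zero eigenvalue (singular; negative semidefinite but not definite), so H is neither positive definite, negative definite, nor indefinite. The second-order test alone is inconclusive -> degen.
(Indeed, f is constant along the null direction of H through x*, so x* is not a strict local extremum.)

degen


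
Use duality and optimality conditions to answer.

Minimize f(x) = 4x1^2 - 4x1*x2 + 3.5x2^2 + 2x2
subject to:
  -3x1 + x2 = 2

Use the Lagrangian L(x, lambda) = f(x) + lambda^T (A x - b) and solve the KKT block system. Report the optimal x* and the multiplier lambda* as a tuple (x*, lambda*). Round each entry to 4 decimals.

Form the Lagrangian:
  L(x, lambda) = (1/2) x^T Q x + c^T x + lambda^T (A x - b)
Stationarity (grad_x L = 0): Q x + c + A^T lambda = 0.
Primal feasibility: A x = b.

This gives the KKT block system:
  [ Q   A^T ] [ x     ]   [-c ]
  [ A    0  ] [ lambda ] = [ b ]

Solving the linear system:
  x*      = (-0.8511, -0.5532)
  lambda* = (-1.5319)
  f(x*)   = 0.9787

x* = (-0.8511, -0.5532), lambda* = (-1.5319)


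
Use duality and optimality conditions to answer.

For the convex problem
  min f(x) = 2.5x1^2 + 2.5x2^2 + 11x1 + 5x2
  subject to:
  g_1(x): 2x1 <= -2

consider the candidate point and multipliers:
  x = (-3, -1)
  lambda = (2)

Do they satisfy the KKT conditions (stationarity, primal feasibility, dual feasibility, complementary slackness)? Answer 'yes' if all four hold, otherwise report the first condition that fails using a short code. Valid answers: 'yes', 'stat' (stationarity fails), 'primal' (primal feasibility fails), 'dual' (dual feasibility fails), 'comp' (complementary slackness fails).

Gradient of f: grad f(x) = Q x + c = (-4, 0)
Constraint values g_i(x) = a_i^T x - b_i:
  g_1((-3, -1)) = -4
Stationarity residual: grad f(x) + sum_i lambda_i a_i = (0, 0)
  -> stationarity OK
Primal feasibility (all g_i <= 0): OK
Dual feasibility (all lambda_i >= 0): OK
Complementary slackness (lambda_i * g_i(x) = 0 for all i): FAILS

Verdict: the first failing condition is complementary_slackness -> comp.

comp


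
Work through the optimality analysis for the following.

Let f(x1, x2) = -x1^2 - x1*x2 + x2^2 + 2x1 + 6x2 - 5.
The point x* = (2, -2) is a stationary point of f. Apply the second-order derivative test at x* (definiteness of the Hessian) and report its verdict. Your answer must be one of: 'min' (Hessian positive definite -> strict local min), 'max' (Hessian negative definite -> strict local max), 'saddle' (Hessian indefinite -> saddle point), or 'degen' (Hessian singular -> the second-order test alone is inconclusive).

Compute the Hessian H = grad^2 f:
  H = [[-2, -1], [-1, 2]]
Verify stationarity: grad f(x*) = H x* + g = (0, 0).
Eigenvalues of H: -2.2361, 2.2361.
Eigenvalues have mixed signs, so H is indefinite -> x* is a saddle point.

saddle


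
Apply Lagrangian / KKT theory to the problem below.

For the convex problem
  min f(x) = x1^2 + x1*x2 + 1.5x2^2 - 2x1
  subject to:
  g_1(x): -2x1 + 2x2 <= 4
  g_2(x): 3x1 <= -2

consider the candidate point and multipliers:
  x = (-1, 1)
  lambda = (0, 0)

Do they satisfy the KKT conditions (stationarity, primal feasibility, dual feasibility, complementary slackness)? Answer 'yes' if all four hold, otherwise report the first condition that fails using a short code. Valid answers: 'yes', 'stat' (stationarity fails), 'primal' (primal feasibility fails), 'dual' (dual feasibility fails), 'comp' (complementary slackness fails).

Gradient of f: grad f(x) = Q x + c = (-3, 2)
Constraint values g_i(x) = a_i^T x - b_i:
  g_1((-1, 1)) = 0
  g_2((-1, 1)) = -1
Stationarity residual: grad f(x) + sum_i lambda_i a_i = (-3, 2)
  -> stationarity FAILS
Primal feasibility (all g_i <= 0): OK
Dual feasibility (all lambda_i >= 0): OK
Complementary slackness (lambda_i * g_i(x) = 0 for all i): OK

Verdict: the first failing condition is stationarity -> stat.

stat


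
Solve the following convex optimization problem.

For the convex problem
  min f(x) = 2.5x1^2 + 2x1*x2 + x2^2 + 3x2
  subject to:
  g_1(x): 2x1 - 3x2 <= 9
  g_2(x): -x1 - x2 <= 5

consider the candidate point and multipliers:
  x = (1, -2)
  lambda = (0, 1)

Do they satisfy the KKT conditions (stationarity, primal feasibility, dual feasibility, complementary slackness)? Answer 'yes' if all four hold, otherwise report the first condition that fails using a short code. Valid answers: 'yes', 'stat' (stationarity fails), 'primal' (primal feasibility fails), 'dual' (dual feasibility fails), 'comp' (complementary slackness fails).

Gradient of f: grad f(x) = Q x + c = (1, 1)
Constraint values g_i(x) = a_i^T x - b_i:
  g_1((1, -2)) = -1
  g_2((1, -2)) = -4
Stationarity residual: grad f(x) + sum_i lambda_i a_i = (0, 0)
  -> stationarity OK
Primal feasibility (all g_i <= 0): OK
Dual feasibility (all lambda_i >= 0): OK
Complementary slackness (lambda_i * g_i(x) = 0 for all i): FAILS

Verdict: the first failing condition is complementary_slackness -> comp.

comp


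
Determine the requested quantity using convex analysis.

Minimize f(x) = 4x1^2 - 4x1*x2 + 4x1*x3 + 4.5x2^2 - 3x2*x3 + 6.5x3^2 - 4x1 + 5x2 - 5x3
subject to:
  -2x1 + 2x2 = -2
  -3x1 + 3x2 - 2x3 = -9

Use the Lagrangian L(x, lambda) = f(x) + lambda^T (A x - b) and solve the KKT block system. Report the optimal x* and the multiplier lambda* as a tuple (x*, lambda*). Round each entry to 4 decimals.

Form the Lagrangian:
  L(x, lambda) = (1/2) x^T Q x + c^T x + lambda^T (A x - b)
Stationarity (grad_x L = 0): Q x + c + A^T lambda = 0.
Primal feasibility: A x = b.

This gives the KKT block system:
  [ Q   A^T ] [ x     ]   [-c ]
  [ A    0  ] [ lambda ] = [ b ]

Solving the linear system:
  x*      = (0.1111, -0.8889, 3)
  lambda* = (-21.6111, 18.5556)
  f(x*)   = 51.9444

x* = (0.1111, -0.8889, 3), lambda* = (-21.6111, 18.5556)


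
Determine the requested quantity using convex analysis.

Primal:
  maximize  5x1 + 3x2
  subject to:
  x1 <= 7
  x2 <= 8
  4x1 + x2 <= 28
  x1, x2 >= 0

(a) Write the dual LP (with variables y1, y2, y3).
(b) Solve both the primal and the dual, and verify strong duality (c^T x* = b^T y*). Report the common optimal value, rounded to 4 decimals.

The standard primal-dual pair for 'max c^T x s.t. A x <= b, x >= 0' is:
  Dual:  min b^T y  s.t.  A^T y >= c,  y >= 0.

So the dual LP is:
  minimize  7y1 + 8y2 + 28y3
  subject to:
    y1 + 4y3 >= 5
    y2 + y3 >= 3
    y1, y2, y3 >= 0

Solving the primal: x* = (5, 8).
  primal value c^T x* = 49.
Solving the dual: y* = (0, 1.75, 1.25).
  dual value b^T y* = 49.
Strong duality: c^T x* = b^T y*. Confirmed.

49


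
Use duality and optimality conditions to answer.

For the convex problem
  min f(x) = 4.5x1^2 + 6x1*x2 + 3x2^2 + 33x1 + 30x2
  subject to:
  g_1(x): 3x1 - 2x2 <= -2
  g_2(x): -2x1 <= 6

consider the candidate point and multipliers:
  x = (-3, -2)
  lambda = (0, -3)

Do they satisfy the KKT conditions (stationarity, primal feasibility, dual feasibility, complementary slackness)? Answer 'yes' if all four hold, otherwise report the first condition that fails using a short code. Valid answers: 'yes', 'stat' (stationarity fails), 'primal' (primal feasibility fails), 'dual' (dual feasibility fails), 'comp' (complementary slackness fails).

Gradient of f: grad f(x) = Q x + c = (-6, 0)
Constraint values g_i(x) = a_i^T x - b_i:
  g_1((-3, -2)) = -3
  g_2((-3, -2)) = 0
Stationarity residual: grad f(x) + sum_i lambda_i a_i = (0, 0)
  -> stationarity OK
Primal feasibility (all g_i <= 0): OK
Dual feasibility (all lambda_i >= 0): FAILS
Complementary slackness (lambda_i * g_i(x) = 0 for all i): OK

Verdict: the first failing condition is dual_feasibility -> dual.

dual


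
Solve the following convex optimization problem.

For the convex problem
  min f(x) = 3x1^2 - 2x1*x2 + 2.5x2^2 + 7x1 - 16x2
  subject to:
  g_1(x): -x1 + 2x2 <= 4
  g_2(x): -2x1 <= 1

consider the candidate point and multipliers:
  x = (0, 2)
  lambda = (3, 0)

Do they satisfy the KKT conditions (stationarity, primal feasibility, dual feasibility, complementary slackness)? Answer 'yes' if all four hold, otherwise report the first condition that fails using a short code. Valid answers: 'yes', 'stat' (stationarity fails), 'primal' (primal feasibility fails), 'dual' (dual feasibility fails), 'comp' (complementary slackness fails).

Gradient of f: grad f(x) = Q x + c = (3, -6)
Constraint values g_i(x) = a_i^T x - b_i:
  g_1((0, 2)) = 0
  g_2((0, 2)) = -1
Stationarity residual: grad f(x) + sum_i lambda_i a_i = (0, 0)
  -> stationarity OK
Primal feasibility (all g_i <= 0): OK
Dual feasibility (all lambda_i >= 0): OK
Complementary slackness (lambda_i * g_i(x) = 0 for all i): OK

Verdict: yes, KKT holds.

yes


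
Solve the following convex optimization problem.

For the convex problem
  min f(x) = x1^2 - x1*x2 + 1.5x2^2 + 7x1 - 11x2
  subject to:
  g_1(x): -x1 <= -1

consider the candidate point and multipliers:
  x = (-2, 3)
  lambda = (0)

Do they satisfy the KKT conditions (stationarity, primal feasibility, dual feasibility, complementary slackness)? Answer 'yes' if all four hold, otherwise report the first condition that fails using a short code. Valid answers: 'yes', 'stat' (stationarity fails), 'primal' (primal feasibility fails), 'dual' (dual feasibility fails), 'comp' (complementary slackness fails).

Gradient of f: grad f(x) = Q x + c = (0, 0)
Constraint values g_i(x) = a_i^T x - b_i:
  g_1((-2, 3)) = 3
Stationarity residual: grad f(x) + sum_i lambda_i a_i = (0, 0)
  -> stationarity OK
Primal feasibility (all g_i <= 0): FAILS
Dual feasibility (all lambda_i >= 0): OK
Complementary slackness (lambda_i * g_i(x) = 0 for all i): OK

Verdict: the first failing condition is primal_feasibility -> primal.

primal


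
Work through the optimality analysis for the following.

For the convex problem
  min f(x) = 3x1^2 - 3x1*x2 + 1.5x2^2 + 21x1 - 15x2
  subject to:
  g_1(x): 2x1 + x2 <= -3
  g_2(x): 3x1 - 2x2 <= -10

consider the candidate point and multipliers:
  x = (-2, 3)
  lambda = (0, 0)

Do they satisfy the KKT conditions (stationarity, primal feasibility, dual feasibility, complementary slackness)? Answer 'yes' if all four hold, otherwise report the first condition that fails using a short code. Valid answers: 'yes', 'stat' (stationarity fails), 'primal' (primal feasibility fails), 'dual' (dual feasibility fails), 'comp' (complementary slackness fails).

Gradient of f: grad f(x) = Q x + c = (0, 0)
Constraint values g_i(x) = a_i^T x - b_i:
  g_1((-2, 3)) = 2
  g_2((-2, 3)) = -2
Stationarity residual: grad f(x) + sum_i lambda_i a_i = (0, 0)
  -> stationarity OK
Primal feasibility (all g_i <= 0): FAILS
Dual feasibility (all lambda_i >= 0): OK
Complementary slackness (lambda_i * g_i(x) = 0 for all i): OK

Verdict: the first failing condition is primal_feasibility -> primal.

primal


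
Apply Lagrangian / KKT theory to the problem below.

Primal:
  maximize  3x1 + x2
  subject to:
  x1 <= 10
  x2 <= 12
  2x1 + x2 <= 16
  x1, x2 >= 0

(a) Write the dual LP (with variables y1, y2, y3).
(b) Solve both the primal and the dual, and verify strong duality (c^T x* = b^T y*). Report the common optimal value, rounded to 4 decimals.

The standard primal-dual pair for 'max c^T x s.t. A x <= b, x >= 0' is:
  Dual:  min b^T y  s.t.  A^T y >= c,  y >= 0.

So the dual LP is:
  minimize  10y1 + 12y2 + 16y3
  subject to:
    y1 + 2y3 >= 3
    y2 + y3 >= 1
    y1, y2, y3 >= 0

Solving the primal: x* = (8, 0).
  primal value c^T x* = 24.
Solving the dual: y* = (0, 0, 1.5).
  dual value b^T y* = 24.
Strong duality: c^T x* = b^T y*. Confirmed.

24


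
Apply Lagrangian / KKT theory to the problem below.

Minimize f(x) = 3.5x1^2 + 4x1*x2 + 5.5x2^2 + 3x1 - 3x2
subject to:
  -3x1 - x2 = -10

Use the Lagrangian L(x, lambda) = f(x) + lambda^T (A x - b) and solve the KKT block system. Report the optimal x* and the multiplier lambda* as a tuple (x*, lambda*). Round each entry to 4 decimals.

Form the Lagrangian:
  L(x, lambda) = (1/2) x^T Q x + c^T x + lambda^T (A x - b)
Stationarity (grad_x L = 0): Q x + c + A^T lambda = 0.
Primal feasibility: A x = b.

This gives the KKT block system:
  [ Q   A^T ] [ x     ]   [-c ]
  [ A    0  ] [ lambda ] = [ b ]

Solving the linear system:
  x*      = (3.3902, -0.1707)
  lambda* = (8.6829)
  f(x*)   = 48.7561

x* = (3.3902, -0.1707), lambda* = (8.6829)


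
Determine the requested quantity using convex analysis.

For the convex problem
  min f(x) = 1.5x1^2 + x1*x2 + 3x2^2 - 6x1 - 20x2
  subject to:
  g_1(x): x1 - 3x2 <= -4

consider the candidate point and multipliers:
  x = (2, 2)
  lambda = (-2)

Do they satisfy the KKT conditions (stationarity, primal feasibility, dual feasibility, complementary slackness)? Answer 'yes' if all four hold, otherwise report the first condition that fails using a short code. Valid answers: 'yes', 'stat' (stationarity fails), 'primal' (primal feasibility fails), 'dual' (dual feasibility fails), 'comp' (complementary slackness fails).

Gradient of f: grad f(x) = Q x + c = (2, -6)
Constraint values g_i(x) = a_i^T x - b_i:
  g_1((2, 2)) = 0
Stationarity residual: grad f(x) + sum_i lambda_i a_i = (0, 0)
  -> stationarity OK
Primal feasibility (all g_i <= 0): OK
Dual feasibility (all lambda_i >= 0): FAILS
Complementary slackness (lambda_i * g_i(x) = 0 for all i): OK

Verdict: the first failing condition is dual_feasibility -> dual.

dual


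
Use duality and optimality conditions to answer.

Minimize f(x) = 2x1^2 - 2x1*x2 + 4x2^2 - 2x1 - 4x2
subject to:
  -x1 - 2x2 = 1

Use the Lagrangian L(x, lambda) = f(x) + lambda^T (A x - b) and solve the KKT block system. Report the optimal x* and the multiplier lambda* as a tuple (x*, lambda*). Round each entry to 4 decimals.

Form the Lagrangian:
  L(x, lambda) = (1/2) x^T Q x + c^T x + lambda^T (A x - b)
Stationarity (grad_x L = 0): Q x + c + A^T lambda = 0.
Primal feasibility: A x = b.

This gives the KKT block system:
  [ Q   A^T ] [ x     ]   [-c ]
  [ A    0  ] [ lambda ] = [ b ]

Solving the linear system:
  x*      = (-0.375, -0.3125)
  lambda* = (-2.875)
  f(x*)   = 2.4375

x* = (-0.375, -0.3125), lambda* = (-2.875)


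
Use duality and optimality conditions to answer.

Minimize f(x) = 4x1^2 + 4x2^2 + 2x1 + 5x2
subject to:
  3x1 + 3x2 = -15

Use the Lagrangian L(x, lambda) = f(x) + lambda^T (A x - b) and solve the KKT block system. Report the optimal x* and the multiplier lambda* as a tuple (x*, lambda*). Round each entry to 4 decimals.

Form the Lagrangian:
  L(x, lambda) = (1/2) x^T Q x + c^T x + lambda^T (A x - b)
Stationarity (grad_x L = 0): Q x + c + A^T lambda = 0.
Primal feasibility: A x = b.

This gives the KKT block system:
  [ Q   A^T ] [ x     ]   [-c ]
  [ A    0  ] [ lambda ] = [ b ]

Solving the linear system:
  x*      = (-2.3125, -2.6875)
  lambda* = (5.5)
  f(x*)   = 32.2188

x* = (-2.3125, -2.6875), lambda* = (5.5)


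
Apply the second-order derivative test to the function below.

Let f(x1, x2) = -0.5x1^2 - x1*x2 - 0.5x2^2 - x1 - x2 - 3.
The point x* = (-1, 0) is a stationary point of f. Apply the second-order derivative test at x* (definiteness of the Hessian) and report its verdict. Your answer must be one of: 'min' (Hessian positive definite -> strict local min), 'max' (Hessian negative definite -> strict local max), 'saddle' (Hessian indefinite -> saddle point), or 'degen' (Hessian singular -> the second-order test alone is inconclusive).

Compute the Hessian H = grad^2 f:
  H = [[-1, -1], [-1, -1]]
Verify stationarity: grad f(x*) = H x* + g = (0, 0).
Eigenvalues of H: -2, 0.
H has a zero eigenvalue (singular; negative semidefinite but not definite), so H is neither positive definite, negative definite, nor indefinite. The second-order test alone is inconclusive -> degen.
(Indeed, f is constant along the null direction of H through x*, so x* is not a strict local extremum.)

degen


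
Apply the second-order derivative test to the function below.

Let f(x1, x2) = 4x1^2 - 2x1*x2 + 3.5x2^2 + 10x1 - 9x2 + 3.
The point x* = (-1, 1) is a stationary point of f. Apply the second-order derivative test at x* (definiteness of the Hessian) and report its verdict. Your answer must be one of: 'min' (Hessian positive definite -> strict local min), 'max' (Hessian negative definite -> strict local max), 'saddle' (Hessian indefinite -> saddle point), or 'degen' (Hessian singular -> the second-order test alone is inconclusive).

Compute the Hessian H = grad^2 f:
  H = [[8, -2], [-2, 7]]
Verify stationarity: grad f(x*) = H x* + g = (0, 0).
Eigenvalues of H: 5.4384, 9.5616.
Both eigenvalues > 0, so H is positive definite -> x* is a strict local min.

min


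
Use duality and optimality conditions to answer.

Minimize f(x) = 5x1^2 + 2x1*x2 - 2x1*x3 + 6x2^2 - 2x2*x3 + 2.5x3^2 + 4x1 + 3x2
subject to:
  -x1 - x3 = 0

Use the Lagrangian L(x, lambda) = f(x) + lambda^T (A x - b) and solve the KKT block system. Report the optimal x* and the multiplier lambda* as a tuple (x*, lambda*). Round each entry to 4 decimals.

Form the Lagrangian:
  L(x, lambda) = (1/2) x^T Q x + c^T x + lambda^T (A x - b)
Stationarity (grad_x L = 0): Q x + c + A^T lambda = 0.
Primal feasibility: A x = b.

This gives the KKT block system:
  [ Q   A^T ] [ x     ]   [-c ]
  [ A    0  ] [ lambda ] = [ b ]

Solving the linear system:
  x*      = (-0.1698, -0.1934, 0.1698)
  lambda* = (1.5755)
  f(x*)   = -0.6297

x* = (-0.1698, -0.1934, 0.1698), lambda* = (1.5755)


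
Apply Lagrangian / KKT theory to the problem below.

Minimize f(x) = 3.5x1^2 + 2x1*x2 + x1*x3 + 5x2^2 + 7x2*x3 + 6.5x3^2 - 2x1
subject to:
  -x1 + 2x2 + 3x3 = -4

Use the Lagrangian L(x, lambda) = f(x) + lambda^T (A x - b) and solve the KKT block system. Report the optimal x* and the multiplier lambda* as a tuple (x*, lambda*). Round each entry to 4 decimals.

Form the Lagrangian:
  L(x, lambda) = (1/2) x^T Q x + c^T x + lambda^T (A x - b)
Stationarity (grad_x L = 0): Q x + c + A^T lambda = 0.
Primal feasibility: A x = b.

This gives the KKT block system:
  [ Q   A^T ] [ x     ]   [-c ]
  [ A    0  ] [ lambda ] = [ b ]

Solving the linear system:
  x*      = (1.0402, -0.4704, -0.673)
  lambda* = (3.6673)
  f(x*)   = 6.2945

x* = (1.0402, -0.4704, -0.673), lambda* = (3.6673)


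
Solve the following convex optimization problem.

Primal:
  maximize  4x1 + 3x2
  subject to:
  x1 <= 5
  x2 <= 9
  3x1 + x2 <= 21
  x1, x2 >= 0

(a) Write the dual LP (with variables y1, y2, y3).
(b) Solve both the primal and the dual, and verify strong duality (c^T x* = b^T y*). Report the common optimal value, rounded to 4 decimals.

The standard primal-dual pair for 'max c^T x s.t. A x <= b, x >= 0' is:
  Dual:  min b^T y  s.t.  A^T y >= c,  y >= 0.

So the dual LP is:
  minimize  5y1 + 9y2 + 21y3
  subject to:
    y1 + 3y3 >= 4
    y2 + y3 >= 3
    y1, y2, y3 >= 0

Solving the primal: x* = (4, 9).
  primal value c^T x* = 43.
Solving the dual: y* = (0, 1.6667, 1.3333).
  dual value b^T y* = 43.
Strong duality: c^T x* = b^T y*. Confirmed.

43
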